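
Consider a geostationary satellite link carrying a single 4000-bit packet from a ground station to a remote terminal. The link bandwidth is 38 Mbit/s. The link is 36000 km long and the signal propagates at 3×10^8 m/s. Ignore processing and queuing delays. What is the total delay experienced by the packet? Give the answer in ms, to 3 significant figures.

120 ms

Transmission delay = L/R = 4000 / 38000000 = 0.105263 ms.
Propagation delay = d/s = 36000000 m / 300000000 m/s = 120 ms.
Total = 120 ms.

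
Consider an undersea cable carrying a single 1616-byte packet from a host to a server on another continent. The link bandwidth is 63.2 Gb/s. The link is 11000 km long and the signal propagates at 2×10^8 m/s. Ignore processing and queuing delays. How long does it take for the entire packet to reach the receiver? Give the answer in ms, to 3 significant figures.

L = 1616 × 8 = 12928 bits.
Transmission delay = L/R = 12928 / 63200000000 = 0.000204557 ms.
Propagation delay = d/s = 11000000 m / 200000000 m/s = 55 ms.
Total = 55.0 ms.

55.0 ms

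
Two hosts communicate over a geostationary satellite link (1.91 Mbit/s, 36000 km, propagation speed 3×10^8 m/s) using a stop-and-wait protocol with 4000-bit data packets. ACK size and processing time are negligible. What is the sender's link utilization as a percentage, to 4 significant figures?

0.8651 %

t_tx = L/R = 4000/1910000 = 0.00209424 s.
t_prop = 36000000/300000000 = 0.12 s; RTT = 0.24 s.
Cycle = t_tx + RTT = 0.242094 s.
Utilization = t_tx / cycle = 0.00209424/0.242094 = 0.8651 %.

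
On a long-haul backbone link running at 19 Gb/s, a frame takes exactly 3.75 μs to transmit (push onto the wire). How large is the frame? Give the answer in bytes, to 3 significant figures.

L = R × t_tx = 19000000000 b/s × 3.75e-06 s = 71250 bits.
In bytes: 71250 / 8 = 8910 bytes.

8910 bytes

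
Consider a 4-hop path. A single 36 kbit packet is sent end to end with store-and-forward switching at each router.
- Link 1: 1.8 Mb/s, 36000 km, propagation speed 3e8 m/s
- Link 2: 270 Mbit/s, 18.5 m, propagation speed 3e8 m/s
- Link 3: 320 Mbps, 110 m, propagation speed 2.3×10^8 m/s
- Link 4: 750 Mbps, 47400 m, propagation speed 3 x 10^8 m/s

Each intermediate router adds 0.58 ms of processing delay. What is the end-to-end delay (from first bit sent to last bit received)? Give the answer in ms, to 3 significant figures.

142 ms

L = 36000 bits.
Transmission delays (L/R per hop): 20, 0.133333, 0.1125, 0.048 ms; sum = 20.2938 ms.
Propagation delays (d/s per hop): 120, 6.16667e-05, 0.000478261, 0.158 ms; sum = 120.159 ms.
Processing at 3 router(s): 3 × 0.58 ms = 1.74 ms.
End-to-end = 142 ms.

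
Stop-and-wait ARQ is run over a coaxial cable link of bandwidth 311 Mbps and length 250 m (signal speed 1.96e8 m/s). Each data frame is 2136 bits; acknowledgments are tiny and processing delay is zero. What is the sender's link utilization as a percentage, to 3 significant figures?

t_tx = L/R = 2136/311000000 = 6.86817e-06 s.
t_prop = 250/196000000 = 1.27551e-06 s; RTT = 2.55102e-06 s.
Cycle = t_tx + RTT = 9.41919e-06 s.
Utilization = t_tx / cycle = 6.86817e-06/9.41919e-06 = 72.9 %.

72.9 %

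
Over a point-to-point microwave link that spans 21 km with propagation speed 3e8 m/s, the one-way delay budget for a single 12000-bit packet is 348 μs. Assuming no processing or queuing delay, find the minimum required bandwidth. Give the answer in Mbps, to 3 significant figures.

43.2 Mbps

Propagation delay = 21000 / 300000000 = 70 μs.
Transmission budget = 348 − 70 = 278 μs.
R ≥ L / t_tx = 12000 bits / 0.000278 s = 43.2 Mbps.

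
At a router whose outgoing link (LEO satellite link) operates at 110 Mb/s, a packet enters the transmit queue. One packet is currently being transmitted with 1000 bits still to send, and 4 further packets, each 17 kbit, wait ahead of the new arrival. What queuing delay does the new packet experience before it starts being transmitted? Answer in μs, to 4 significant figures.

627.3 μs

Each queued packet: L/R = 17000/110000000 = 154.545 μs.
4 queued → 618.182 μs.
Plus remaining 1000 bits of current packet: 9.09091 μs.
Queuing delay = 627.3 μs.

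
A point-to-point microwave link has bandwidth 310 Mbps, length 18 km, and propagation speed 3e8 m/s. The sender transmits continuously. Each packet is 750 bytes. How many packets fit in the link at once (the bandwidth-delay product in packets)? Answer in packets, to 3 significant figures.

Propagation delay = 18000 / 300000000 = 6e-05 s.
BDP = R × t_prop = 310000000 × 6e-05 = 18600 bits.
In packets of 6000 bits: 3.10 packets.

3.10 packets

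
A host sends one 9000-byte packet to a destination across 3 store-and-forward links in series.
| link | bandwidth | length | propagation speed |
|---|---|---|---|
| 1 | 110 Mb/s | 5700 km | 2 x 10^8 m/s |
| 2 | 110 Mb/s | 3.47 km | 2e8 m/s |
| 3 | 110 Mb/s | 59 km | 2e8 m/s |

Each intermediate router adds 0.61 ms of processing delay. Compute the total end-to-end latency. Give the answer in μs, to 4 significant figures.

32000 μs

L = 9000 × 8 = 72000 bits.
Transmission delay per hop = L/R = 72000/110000000 = 654.545 μs; 3 hops → 1963.64 μs.
Propagation delays (d/s per hop): 28500, 17.35, 295 μs; sum = 28812.4 μs.
Processing at 2 router(s): 2 × 0.61 ms = 1220 μs.
End-to-end = 32000 μs.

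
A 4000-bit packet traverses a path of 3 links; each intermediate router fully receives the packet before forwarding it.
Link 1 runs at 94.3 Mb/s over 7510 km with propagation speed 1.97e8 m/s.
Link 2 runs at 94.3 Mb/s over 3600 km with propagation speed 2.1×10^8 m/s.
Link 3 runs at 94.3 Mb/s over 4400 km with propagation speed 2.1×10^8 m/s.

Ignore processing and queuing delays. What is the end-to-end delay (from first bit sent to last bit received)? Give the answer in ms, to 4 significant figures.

Transmission delay per hop = L/R = 4000/94300000 = 0.0424178 ms; 3 hops → 0.127253 ms.
Propagation delays (d/s per hop): 38.1218, 17.1429, 20.9524 ms; sum = 76.2171 ms.
End-to-end = 76.34 ms.

76.34 ms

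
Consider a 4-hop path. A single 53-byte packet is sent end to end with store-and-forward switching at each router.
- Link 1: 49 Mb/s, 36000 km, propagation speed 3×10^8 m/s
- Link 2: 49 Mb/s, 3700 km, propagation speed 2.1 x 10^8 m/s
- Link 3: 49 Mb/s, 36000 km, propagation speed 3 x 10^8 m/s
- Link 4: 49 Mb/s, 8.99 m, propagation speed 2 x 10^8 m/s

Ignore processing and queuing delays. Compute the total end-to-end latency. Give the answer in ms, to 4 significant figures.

L = 53 × 8 = 424 bits.
Transmission delay per hop = L/R = 424/49000000 = 0.00865306 ms; 4 hops → 0.0346122 ms.
Propagation delays (d/s per hop): 120, 17.619, 120, 4.495e-05 ms; sum = 257.619 ms.
End-to-end = 257.7 ms.

257.7 ms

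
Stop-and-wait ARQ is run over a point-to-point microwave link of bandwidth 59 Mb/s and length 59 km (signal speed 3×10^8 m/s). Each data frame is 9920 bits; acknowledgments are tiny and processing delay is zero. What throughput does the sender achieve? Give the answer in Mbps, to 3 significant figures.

17.7 Mbps

t_tx = L/R = 9920/59000000 = 0.000168136 s.
t_prop = 59000/300000000 = 0.000196667 s; RTT = 0.000393333 s.
Cycle = t_tx + RTT = 0.000561469 s.
Throughput = L / cycle = 9920 / 0.000561469 = 17.7 Mbps.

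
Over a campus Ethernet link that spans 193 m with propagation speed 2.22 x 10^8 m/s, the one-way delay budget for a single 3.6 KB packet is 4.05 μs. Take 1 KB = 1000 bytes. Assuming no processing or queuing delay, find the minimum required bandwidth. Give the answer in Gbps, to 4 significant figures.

L = 28800 bits.
Propagation delay = 193 / 2.22e+08 = 0.869369 μs.
Transmission budget = 4.05 − 0.869369 = 3.18063 μs.
R ≥ L / t_tx = 28800 bits / 3.18063e-06 s = 9.055 Gbps.

9.055 Gbps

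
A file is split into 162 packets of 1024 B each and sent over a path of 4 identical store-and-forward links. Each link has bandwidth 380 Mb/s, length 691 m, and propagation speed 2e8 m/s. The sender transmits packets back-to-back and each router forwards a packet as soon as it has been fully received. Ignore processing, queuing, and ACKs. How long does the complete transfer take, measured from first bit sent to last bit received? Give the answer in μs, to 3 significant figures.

Per-hop transmission t_tx = L/R = 8192/380000000 = 21.5579 μs.
Per-hop propagation t_prop = 691/200000000 = 3.455 μs.
Pipeline fill: first packet needs 4·t_tx to clear all hops; remaining 161 packets each add one t_tx.
Total = (4+162-1)·t_tx + 4·t_prop = 165·21.5579 + 4·3.455 = 3570 μs.

3570 μs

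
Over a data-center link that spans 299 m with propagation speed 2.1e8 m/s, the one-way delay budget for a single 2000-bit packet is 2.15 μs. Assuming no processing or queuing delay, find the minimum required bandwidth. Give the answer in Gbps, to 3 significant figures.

Propagation delay = 299 / 210000000 = 1.42381 μs.
Transmission budget = 2.15 − 1.42381 = 0.72619 μs.
R ≥ L / t_tx = 2000 bits / 7.2619e-07 s = 2.75 Gbps.

2.75 Gbps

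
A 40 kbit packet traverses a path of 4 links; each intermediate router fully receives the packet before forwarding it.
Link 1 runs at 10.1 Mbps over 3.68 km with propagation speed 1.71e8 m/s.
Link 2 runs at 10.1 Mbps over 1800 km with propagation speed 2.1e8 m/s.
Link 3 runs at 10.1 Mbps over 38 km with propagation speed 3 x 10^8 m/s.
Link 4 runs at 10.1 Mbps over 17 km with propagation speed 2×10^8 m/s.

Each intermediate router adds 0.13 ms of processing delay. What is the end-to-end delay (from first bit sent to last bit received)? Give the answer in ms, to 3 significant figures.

L = 40000 bits.
Transmission delay per hop = L/R = 40000/10100000 = 3.9604 ms; 4 hops → 15.8416 ms.
Propagation delays (d/s per hop): 0.0215205, 8.57143, 0.126667, 0.085 ms; sum = 8.80462 ms.
Processing at 3 router(s): 3 × 0.13 ms = 0.39 ms.
End-to-end = 25.0 ms.

25.0 ms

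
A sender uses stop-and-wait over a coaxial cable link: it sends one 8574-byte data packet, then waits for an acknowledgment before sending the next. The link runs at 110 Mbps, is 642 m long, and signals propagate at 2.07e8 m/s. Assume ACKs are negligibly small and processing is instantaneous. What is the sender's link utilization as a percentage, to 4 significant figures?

99.02 %

t_tx = L/R = 68592/110000000 = 0.000623564 s.
t_prop = 642/2.07e+08 = 3.10145e-06 s; RTT = 6.2029e-06 s.
Cycle = t_tx + RTT = 0.000629767 s.
Utilization = t_tx / cycle = 0.000623564/0.000629767 = 99.02 %.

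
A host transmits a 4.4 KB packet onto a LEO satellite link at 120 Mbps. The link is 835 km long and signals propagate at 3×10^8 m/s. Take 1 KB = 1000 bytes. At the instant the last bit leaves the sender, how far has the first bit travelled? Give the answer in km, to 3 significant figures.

88.0 km

t_tx = L/R = 35200/120000000 = 0.000293333 s.
Distance = s × t_tx = 300000000 × 0.000293333 = 88.0 km.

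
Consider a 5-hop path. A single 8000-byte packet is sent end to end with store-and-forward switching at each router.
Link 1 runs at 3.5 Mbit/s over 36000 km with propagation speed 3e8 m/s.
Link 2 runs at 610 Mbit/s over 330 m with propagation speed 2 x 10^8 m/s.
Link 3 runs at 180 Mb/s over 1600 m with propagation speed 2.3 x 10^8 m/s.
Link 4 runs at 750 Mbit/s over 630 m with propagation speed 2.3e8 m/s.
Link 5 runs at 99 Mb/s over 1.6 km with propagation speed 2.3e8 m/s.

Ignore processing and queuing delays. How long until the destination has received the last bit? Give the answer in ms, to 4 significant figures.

139.5 ms

L = 8000 × 8 = 64000 bits.
Transmission delays (L/R per hop): 18.2857, 0.104918, 0.355556, 0.0853333, 0.646465 ms; sum = 19.478 ms.
Propagation delays (d/s per hop): 120, 0.00165, 0.00695652, 0.00273913, 0.00695652 ms; sum = 120.018 ms.
End-to-end = 139.5 ms.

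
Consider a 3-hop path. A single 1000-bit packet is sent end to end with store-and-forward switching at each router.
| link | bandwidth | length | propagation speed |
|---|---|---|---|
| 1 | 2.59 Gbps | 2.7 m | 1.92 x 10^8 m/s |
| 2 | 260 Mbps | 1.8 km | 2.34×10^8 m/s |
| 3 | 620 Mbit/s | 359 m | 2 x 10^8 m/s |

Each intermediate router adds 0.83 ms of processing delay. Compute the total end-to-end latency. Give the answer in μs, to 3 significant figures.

Transmission delays (L/R per hop): 0.3861, 3.84615, 1.6129 μs; sum = 5.84516 μs.
Propagation delays (d/s per hop): 0.0140625, 7.69231, 1.795 μs; sum = 9.50137 μs.
Processing at 2 router(s): 2 × 0.83 ms = 1660 μs.
End-to-end = 1680 μs.

1680 μs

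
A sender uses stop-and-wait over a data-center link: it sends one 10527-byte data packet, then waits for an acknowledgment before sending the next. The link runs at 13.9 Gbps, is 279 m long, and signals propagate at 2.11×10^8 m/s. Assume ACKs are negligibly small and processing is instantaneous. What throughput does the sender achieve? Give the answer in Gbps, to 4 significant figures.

9.676 Gbps

t_tx = L/R = 84216/13900000000 = 6.05871e-06 s.
t_prop = 279/211000000 = 1.32227e-06 s; RTT = 2.64455e-06 s.
Cycle = t_tx + RTT = 8.70325e-06 s.
Throughput = L / cycle = 84216 / 8.70325e-06 = 9.676 Gbps.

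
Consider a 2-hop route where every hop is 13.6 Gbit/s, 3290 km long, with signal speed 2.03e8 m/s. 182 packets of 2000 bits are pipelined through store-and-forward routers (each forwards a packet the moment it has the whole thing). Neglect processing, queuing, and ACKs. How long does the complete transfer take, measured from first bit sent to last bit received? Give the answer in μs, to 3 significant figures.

32400 μs

Per-hop transmission t_tx = L/R = 2000/13600000000 = 0.147059 μs.
Per-hop propagation t_prop = 3290000/2.03e+08 = 16206.9 μs.
Pipeline fill: first packet needs 2·t_tx to clear all hops; remaining 181 packets each add one t_tx.
Total = (2+182-1)·t_tx + 2·t_prop = 183·0.147059 + 2·16206.9 = 32400 μs.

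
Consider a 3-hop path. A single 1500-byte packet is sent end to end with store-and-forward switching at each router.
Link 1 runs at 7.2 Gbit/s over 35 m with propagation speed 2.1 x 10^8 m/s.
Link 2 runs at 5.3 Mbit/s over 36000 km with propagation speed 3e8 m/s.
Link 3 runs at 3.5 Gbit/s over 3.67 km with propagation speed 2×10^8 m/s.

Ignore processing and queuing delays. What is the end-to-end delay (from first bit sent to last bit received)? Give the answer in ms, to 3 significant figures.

L = 1500 × 8 = 12000 bits.
Transmission delays (L/R per hop): 0.00166667, 2.26415, 0.00342857 ms; sum = 2.26925 ms.
Propagation delays (d/s per hop): 0.000166667, 120, 0.01835 ms; sum = 120.019 ms.
End-to-end = 122 ms.

122 ms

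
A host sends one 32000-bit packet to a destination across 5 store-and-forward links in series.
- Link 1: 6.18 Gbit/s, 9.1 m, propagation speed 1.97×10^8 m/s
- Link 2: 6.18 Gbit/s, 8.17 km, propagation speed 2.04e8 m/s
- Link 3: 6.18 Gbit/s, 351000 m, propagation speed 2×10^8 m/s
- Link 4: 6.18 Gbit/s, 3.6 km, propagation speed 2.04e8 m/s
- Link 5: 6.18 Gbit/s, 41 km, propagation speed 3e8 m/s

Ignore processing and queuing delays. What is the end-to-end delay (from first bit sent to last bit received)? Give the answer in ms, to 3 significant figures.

Transmission delay per hop = L/R = 32000/6180000000 = 0.00517799 ms; 5 hops → 0.02589 ms.
Propagation delays (d/s per hop): 4.61929e-05, 0.040049, 1.755, 0.0176471, 0.136667 ms; sum = 1.94941 ms.
End-to-end = 1.98 ms.

1.98 ms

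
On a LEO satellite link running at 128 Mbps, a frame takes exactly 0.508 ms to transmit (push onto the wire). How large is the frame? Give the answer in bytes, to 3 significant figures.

L = R × t_tx = 128000000 b/s × 0.000508 s = 65024 bits.
In bytes: 65024 / 8 = 8130 bytes.

8130 bytes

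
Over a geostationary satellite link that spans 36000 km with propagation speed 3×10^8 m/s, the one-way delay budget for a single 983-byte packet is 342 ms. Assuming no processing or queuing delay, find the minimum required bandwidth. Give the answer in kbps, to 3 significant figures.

35.4 kbps

L = 7864 bits.
Propagation delay = 36000000 / 300000000 = 120 ms.
Transmission budget = 342 − 120 = 222 ms.
R ≥ L / t_tx = 7864 bits / 0.222 s = 35.4 kbps.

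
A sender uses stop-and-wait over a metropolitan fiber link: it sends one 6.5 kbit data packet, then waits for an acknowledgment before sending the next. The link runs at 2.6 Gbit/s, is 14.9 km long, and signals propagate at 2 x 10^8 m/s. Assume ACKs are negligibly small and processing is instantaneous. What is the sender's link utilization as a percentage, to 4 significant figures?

t_tx = L/R = 6500/2600000000 = 2.5e-06 s.
t_prop = 14900/200000000 = 7.45e-05 s; RTT = 0.000149 s.
Cycle = t_tx + RTT = 0.0001515 s.
Utilization = t_tx / cycle = 2.5e-06/0.0001515 = 1.650 %.

1.650 %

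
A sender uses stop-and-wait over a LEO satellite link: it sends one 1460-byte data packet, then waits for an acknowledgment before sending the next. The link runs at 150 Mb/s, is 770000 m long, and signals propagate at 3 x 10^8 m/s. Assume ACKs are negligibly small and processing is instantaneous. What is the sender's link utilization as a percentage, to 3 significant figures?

t_tx = L/R = 11680/150000000 = 7.78667e-05 s.
t_prop = 770000/300000000 = 0.00256667 s; RTT = 0.00513333 s.
Cycle = t_tx + RTT = 0.0052112 s.
Utilization = t_tx / cycle = 7.78667e-05/0.0052112 = 1.49 %.

1.49 %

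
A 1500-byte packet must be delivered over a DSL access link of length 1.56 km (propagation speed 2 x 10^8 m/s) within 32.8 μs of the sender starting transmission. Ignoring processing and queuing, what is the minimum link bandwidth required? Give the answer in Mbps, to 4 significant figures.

L = 12000 bits.
Propagation delay = 1560 / 200000000 = 7.8 μs.
Transmission budget = 32.8 − 7.8 = 25 μs.
R ≥ L / t_tx = 12000 bits / 2.5e-05 s = 480.0 Mbps.

480.0 Mbps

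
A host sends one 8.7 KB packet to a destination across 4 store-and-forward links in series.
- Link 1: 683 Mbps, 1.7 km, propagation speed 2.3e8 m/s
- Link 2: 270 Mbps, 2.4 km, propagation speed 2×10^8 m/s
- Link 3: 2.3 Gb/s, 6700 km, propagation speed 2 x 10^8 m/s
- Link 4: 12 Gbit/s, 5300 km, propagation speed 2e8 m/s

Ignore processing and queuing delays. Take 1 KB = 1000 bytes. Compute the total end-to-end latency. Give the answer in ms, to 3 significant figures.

60.4 ms

L = 69600 bits.
Transmission delays (L/R per hop): 0.101903, 0.257778, 0.0302609, 0.0058 ms; sum = 0.395742 ms.
Propagation delays (d/s per hop): 0.0073913, 0.012, 33.5, 26.5 ms; sum = 60.0194 ms.
End-to-end = 60.4 ms.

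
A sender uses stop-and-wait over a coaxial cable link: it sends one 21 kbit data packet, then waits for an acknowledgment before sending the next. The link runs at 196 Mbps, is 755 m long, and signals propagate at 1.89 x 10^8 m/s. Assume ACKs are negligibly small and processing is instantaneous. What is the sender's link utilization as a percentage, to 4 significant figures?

93.06 %

t_tx = L/R = 21000/196000000 = 0.000107143 s.
t_prop = 755/189000000 = 3.99471e-06 s; RTT = 7.98942e-06 s.
Cycle = t_tx + RTT = 0.000115132 s.
Utilization = t_tx / cycle = 0.000107143/0.000115132 = 93.06 %.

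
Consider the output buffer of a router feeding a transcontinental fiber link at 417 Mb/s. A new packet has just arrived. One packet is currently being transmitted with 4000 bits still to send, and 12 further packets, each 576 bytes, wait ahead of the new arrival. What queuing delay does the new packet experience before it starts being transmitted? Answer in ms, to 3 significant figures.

0.142 ms

Each queued packet: L/R = 4608/417000000 = 0.0110504 ms.
12 queued → 0.132604 ms.
Plus remaining 4000 bits of current packet: 0.00959233 ms.
Queuing delay = 0.142 ms.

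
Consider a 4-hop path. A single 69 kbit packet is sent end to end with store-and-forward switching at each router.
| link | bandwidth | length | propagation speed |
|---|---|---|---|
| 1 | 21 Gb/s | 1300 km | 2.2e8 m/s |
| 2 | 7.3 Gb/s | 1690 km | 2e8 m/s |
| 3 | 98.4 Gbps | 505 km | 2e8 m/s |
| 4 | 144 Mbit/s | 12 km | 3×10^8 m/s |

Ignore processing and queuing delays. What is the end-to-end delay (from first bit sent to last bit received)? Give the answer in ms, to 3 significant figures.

17.4 ms

L = 69000 bits.
Transmission delays (L/R per hop): 0.00328571, 0.00945205, 0.00070122, 0.479167 ms; sum = 0.492606 ms.
Propagation delays (d/s per hop): 5.90909, 8.45, 2.525, 0.04 ms; sum = 16.9241 ms.
End-to-end = 17.4 ms.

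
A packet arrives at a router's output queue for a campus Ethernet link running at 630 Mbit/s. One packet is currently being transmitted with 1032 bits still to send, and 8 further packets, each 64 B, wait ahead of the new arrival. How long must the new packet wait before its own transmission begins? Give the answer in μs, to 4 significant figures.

8.140 μs

Each queued packet: L/R = 512/630000000 = 0.812698 μs.
8 queued → 6.50159 μs.
Plus remaining 1032 bits of current packet: 1.6381 μs.
Queuing delay = 8.140 μs.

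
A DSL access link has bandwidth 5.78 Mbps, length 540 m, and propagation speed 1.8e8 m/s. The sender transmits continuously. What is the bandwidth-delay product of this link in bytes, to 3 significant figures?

Propagation delay = 540 / 180000000 = 3e-06 s.
BDP = R × t_prop = 5780000 × 3e-06 = 17.34 bits.
In bytes: 17.34/8 = 2.17 bytes.

2.17 bytes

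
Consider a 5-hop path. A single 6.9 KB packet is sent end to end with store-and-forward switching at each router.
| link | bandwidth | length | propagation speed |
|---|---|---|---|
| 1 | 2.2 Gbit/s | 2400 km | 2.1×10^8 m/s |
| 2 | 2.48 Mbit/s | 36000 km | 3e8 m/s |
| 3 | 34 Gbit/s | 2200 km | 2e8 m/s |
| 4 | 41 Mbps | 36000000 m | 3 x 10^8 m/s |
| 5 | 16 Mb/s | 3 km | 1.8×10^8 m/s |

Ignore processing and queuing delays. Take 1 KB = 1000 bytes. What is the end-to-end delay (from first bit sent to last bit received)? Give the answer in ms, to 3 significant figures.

L = 55200 bits.
Transmission delays (L/R per hop): 0.0250909, 22.2581, 0.00162353, 1.34634, 3.45 ms; sum = 27.0811 ms.
Propagation delays (d/s per hop): 11.4286, 120, 11, 120, 0.0166667 ms; sum = 262.445 ms.
End-to-end = 290 ms.

290 ms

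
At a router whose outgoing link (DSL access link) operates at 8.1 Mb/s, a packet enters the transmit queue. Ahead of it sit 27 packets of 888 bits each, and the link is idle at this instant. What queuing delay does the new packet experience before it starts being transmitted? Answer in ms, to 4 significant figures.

Each queued packet: L/R = 888/8100000 = 0.10963 ms.
27 queued → 2.96 ms.
Queuing delay = 2.960 ms.

2.960 ms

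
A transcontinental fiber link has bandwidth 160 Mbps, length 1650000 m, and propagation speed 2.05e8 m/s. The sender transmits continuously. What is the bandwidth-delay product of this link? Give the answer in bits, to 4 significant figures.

Propagation delay = 1650000 / 2.05e+08 = 0.00804878 s.
BDP = R × t_prop = 160000000 × 0.00804878 = 1287800 bits.

1288000 bits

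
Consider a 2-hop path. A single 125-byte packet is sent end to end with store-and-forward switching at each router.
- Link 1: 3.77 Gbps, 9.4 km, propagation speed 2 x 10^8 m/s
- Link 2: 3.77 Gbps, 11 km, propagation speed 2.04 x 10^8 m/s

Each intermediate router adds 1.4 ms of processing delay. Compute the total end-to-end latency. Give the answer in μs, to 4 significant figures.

1501 μs

L = 125 × 8 = 1000 bits.
Transmission delay per hop = L/R = 1000/3770000000 = 0.265252 μs; 2 hops → 0.530504 μs.
Propagation delays (d/s per hop): 47, 53.9216 μs; sum = 100.922 μs.
Processing at 1 router(s): 1 × 1.4 ms = 1400 μs.
End-to-end = 1501 μs.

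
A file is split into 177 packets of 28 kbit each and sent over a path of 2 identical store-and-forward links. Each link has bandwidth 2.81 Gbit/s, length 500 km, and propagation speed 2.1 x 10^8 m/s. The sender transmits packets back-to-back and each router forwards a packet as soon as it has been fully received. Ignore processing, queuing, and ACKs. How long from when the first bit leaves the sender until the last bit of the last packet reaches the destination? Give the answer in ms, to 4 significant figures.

6.536 ms

Per-hop transmission t_tx = L/R = 28000/2810000000 = 0.00996441 ms.
Per-hop propagation t_prop = 500000/210000000 = 2.38095 ms.
Pipeline fill: first packet needs 2·t_tx to clear all hops; remaining 176 packets each add one t_tx.
Total = (2+177-1)·t_tx + 2·t_prop = 178·0.00996441 + 2·2.38095 = 6.536 ms.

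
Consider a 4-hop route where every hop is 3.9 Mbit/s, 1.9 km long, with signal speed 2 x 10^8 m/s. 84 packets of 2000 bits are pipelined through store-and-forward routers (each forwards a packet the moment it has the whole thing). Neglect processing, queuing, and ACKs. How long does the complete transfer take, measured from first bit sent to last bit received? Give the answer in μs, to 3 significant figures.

Per-hop transmission t_tx = L/R = 2000/3900000 = 512.821 μs.
Per-hop propagation t_prop = 1900/200000000 = 9.5 μs.
Pipeline fill: first packet needs 4·t_tx to clear all hops; remaining 83 packets each add one t_tx.
Total = (4+84-1)·t_tx + 4·t_prop = 87·512.821 + 4·9.5 = 44700 μs.

44700 μs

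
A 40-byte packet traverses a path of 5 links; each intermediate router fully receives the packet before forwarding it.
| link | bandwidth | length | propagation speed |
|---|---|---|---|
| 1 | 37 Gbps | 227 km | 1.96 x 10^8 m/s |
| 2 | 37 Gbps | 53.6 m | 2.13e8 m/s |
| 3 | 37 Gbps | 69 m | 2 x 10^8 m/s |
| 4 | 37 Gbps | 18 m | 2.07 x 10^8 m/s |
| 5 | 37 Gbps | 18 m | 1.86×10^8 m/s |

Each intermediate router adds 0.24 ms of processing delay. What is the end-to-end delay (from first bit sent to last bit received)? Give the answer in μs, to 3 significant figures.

L = 40 × 8 = 320 bits.
Transmission delay per hop = L/R = 320/37000000000 = 0.00864865 μs; 5 hops → 0.0432432 μs.
Propagation delays (d/s per hop): 1158.16, 0.251643, 0.345, 0.0869565, 0.0967742 μs; sum = 1158.94 μs.
Processing at 4 router(s): 4 × 0.24 ms = 960 μs.
End-to-end = 2120 μs.

2120 μs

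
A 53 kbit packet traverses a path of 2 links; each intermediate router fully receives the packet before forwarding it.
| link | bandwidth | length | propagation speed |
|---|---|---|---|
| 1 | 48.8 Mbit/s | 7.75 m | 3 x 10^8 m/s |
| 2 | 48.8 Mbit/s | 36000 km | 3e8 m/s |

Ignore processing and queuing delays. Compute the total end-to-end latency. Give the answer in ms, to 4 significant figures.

L = 53000 bits.
Transmission delay per hop = L/R = 53000/48800000 = 1.08607 ms; 2 hops → 2.17213 ms.
Propagation delays (d/s per hop): 2.58333e-05, 120 ms; sum = 120 ms.
End-to-end = 122.2 ms.

122.2 ms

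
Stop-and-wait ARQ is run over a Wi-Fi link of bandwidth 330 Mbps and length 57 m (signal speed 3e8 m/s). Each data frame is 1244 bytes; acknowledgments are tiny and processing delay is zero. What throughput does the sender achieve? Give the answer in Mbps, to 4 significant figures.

t_tx = L/R = 9952/330000000 = 3.01576e-05 s.
t_prop = 57/300000000 = 1.9e-07 s; RTT = 3.8e-07 s.
Cycle = t_tx + RTT = 3.05376e-05 s.
Throughput = L / cycle = 9952 / 3.05376e-05 = 325.9 Mbps.

325.9 Mbps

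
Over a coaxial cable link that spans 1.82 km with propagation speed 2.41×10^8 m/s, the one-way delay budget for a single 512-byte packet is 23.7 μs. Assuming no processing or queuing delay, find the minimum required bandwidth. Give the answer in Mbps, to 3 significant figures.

254 Mbps

L = 4096 bits.
Propagation delay = 1820 / 241000000 = 7.55187 μs.
Transmission budget = 23.7 − 7.55187 = 16.1481 μs.
R ≥ L / t_tx = 4096 bits / 1.61481e-05 s = 254 Mbps.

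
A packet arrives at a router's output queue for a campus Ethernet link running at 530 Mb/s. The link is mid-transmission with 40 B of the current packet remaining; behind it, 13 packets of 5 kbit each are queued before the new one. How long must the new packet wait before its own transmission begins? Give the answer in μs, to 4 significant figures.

Each queued packet: L/R = 5000/530000000 = 9.43396 μs.
13 queued → 122.642 μs.
Plus remaining 320 bits of current packet: 0.603774 μs.
Queuing delay = 123.2 μs.

123.2 μs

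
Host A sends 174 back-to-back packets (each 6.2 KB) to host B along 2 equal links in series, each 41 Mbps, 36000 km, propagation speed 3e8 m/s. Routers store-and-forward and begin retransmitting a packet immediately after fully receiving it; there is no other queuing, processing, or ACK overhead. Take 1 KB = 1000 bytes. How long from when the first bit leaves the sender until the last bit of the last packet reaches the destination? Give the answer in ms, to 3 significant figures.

452 ms

Per-hop transmission t_tx = L/R = 49600/41000000 = 1.20976 ms.
Per-hop propagation t_prop = 36000000/300000000 = 120 ms.
Pipeline fill: first packet needs 2·t_tx to clear all hops; remaining 173 packets each add one t_tx.
Total = (2+174-1)·t_tx + 2·t_prop = 175·1.20976 + 2·120 = 452 ms.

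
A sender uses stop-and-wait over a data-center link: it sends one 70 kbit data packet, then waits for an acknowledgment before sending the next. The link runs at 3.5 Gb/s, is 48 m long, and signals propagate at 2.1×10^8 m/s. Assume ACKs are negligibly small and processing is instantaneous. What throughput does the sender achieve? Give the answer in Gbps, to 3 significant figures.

3.42 Gbps

t_tx = L/R = 70000/3500000000 = 2e-05 s.
t_prop = 48/210000000 = 2.28571e-07 s; RTT = 4.57143e-07 s.
Cycle = t_tx + RTT = 2.04571e-05 s.
Throughput = L / cycle = 70000 / 2.04571e-05 = 3.42 Gbps.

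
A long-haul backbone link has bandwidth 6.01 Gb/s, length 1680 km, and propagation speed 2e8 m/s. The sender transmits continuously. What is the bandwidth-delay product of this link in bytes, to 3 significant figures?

Propagation delay = 1680000 / 200000000 = 0.0084 s.
BDP = R × t_prop = 6010000000 × 0.0084 = 50484000 bits.
In bytes: 50484000/8 = 6310000 bytes.

6310000 bytes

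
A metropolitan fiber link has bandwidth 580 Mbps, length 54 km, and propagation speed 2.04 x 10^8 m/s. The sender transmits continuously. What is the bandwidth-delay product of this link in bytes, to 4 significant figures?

19190 bytes

Propagation delay = 54000 / 204000000 = 0.000264706 s.
BDP = R × t_prop = 580000000 × 0.000264706 = 153529 bits.
In bytes: 153529/8 = 19190 bytes.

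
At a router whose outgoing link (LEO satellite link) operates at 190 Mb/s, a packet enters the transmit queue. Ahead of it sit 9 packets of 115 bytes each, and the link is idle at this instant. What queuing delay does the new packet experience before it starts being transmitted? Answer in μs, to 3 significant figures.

43.6 μs

Each queued packet: L/R = 920/190000000 = 4.84211 μs.
9 queued → 43.5789 μs.
Queuing delay = 43.6 μs.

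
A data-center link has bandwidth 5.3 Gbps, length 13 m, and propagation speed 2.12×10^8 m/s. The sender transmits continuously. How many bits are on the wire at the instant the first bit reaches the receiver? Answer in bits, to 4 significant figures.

325.0 bits

Propagation delay = 13 / 212000000 = 6.13208e-08 s.
BDP = R × t_prop = 5300000000 × 6.13208e-08 = 325 bits.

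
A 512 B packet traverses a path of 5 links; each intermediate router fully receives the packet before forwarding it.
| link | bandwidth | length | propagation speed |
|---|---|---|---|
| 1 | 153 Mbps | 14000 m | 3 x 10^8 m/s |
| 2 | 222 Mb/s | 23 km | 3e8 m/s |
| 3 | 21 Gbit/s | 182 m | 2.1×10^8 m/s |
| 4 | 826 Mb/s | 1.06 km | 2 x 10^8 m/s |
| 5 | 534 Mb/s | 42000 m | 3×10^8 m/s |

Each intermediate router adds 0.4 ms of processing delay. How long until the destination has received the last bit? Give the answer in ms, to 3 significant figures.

L = 512 × 8 = 4096 bits.
Transmission delays (L/R per hop): 0.0267712, 0.0184505, 0.000195048, 0.00495884, 0.00767041 ms; sum = 0.058046 ms.
Propagation delays (d/s per hop): 0.0466667, 0.0766667, 0.000866667, 0.0053, 0.14 ms; sum = 0.2695 ms.
Processing at 4 router(s): 4 × 0.4 ms = 1.6 ms.
End-to-end = 1.93 ms.

1.93 ms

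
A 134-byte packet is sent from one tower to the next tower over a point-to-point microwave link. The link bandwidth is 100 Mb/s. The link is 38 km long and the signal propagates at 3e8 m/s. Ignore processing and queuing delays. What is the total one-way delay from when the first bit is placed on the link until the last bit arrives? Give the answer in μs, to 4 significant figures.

137.4 μs

L = 134 × 8 = 1072 bits.
Transmission delay = L/R = 1072 / 100000000 = 10.72 μs.
Propagation delay = d/s = 38000 m / 300000000 m/s = 126.667 μs.
Total = 137.4 μs.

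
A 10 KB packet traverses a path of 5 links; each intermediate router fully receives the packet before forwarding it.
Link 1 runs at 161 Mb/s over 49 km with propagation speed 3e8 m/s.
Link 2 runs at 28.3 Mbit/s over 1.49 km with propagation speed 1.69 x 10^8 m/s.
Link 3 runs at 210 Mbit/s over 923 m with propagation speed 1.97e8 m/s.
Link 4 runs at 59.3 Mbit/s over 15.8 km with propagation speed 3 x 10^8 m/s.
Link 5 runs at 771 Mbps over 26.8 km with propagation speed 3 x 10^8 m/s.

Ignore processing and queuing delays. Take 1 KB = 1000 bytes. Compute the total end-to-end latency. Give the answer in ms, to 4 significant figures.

5.476 ms

L = 80000 bits.
Transmission delays (L/R per hop): 0.496894, 2.82686, 0.380952, 1.34907, 0.103761 ms; sum = 5.15754 ms.
Propagation delays (d/s per hop): 0.163333, 0.00881657, 0.00468528, 0.0526667, 0.0893333 ms; sum = 0.318835 ms.
End-to-end = 5.476 ms.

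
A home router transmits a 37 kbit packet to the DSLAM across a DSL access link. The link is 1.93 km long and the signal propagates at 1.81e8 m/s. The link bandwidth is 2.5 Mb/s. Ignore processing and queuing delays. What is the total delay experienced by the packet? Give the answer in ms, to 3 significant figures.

14.8 ms

L = 37000 bits.
Transmission delay = L/R = 37000 / 2500000 = 14.8 ms.
Propagation delay = d/s = 1930 m / 181000000 m/s = 0.010663 ms.
Total = 14.8 ms.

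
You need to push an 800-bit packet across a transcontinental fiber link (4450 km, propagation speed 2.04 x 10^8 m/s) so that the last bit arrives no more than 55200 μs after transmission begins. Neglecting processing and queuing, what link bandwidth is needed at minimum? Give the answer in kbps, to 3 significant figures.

Propagation delay = 4450000 / 204000000 = 21813.7 μs.
Transmission budget = 55200 − 21813.7 = 33386.3 μs.
R ≥ L / t_tx = 800 bits / 0.0333863 s = 24.0 kbps.

24.0 kbps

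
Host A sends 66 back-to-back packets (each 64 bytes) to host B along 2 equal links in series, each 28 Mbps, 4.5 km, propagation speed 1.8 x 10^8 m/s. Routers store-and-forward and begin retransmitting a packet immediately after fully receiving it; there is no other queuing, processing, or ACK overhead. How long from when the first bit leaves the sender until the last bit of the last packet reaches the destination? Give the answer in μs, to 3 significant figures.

Per-hop transmission t_tx = L/R = 512/28000000 = 18.2857 μs.
Per-hop propagation t_prop = 4500/180000000 = 25 μs.
Pipeline fill: first packet needs 2·t_tx to clear all hops; remaining 65 packets each add one t_tx.
Total = (2+66-1)·t_tx + 2·t_prop = 67·18.2857 + 2·25 = 1280 μs.

1280 μs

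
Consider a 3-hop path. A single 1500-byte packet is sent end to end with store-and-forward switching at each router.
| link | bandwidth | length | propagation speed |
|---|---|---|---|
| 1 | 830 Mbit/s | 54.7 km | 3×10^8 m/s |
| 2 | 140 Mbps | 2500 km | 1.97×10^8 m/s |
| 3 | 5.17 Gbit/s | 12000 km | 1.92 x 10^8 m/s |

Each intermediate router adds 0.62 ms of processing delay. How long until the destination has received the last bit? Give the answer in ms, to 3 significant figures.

76.7 ms

L = 1500 × 8 = 12000 bits.
Transmission delays (L/R per hop): 0.0144578, 0.0857143, 0.00232108 ms; sum = 0.102493 ms.
Propagation delays (d/s per hop): 0.182333, 12.6904, 62.5 ms; sum = 75.3727 ms.
Processing at 2 router(s): 2 × 0.62 ms = 1.24 ms.
End-to-end = 76.7 ms.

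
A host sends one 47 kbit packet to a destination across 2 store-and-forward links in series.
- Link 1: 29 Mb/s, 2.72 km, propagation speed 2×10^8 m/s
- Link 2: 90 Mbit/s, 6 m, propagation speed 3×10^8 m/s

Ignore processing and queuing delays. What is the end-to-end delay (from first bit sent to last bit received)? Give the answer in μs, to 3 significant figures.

2160 μs

L = 47000 bits.
Transmission delays (L/R per hop): 1620.69, 522.222 μs; sum = 2142.91 μs.
Propagation delays (d/s per hop): 13.6, 0.02 μs; sum = 13.62 μs.
End-to-end = 2160 μs.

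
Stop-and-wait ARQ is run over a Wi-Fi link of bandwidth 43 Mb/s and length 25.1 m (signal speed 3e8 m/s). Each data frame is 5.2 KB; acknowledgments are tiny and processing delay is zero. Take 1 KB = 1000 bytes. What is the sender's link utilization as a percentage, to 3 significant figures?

t_tx = L/R = 41600/43000000 = 0.000967442 s.
t_prop = 25.1/300000000 = 8.36667e-08 s; RTT = 1.67333e-07 s.
Cycle = t_tx + RTT = 0.000967609 s.
Utilization = t_tx / cycle = 0.000967442/0.000967609 = 100 %.

100 %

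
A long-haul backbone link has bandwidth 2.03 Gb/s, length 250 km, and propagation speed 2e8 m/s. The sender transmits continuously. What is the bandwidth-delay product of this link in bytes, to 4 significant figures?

317200 bytes

Propagation delay = 250000 / 200000000 = 0.00125 s.
BDP = R × t_prop = 2.03e+09 × 0.00125 = 2537500 bits.
In bytes: 2537500/8 = 317200 bytes.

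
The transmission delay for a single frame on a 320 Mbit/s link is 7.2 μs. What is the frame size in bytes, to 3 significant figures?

288 bytes

L = R × t_tx = 320000000 b/s × 7.2e-06 s = 2304 bits.
In bytes: 2304 / 8 = 288 bytes.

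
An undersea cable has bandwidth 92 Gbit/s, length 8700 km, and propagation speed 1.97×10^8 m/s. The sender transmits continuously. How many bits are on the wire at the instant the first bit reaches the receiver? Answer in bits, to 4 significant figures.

Propagation delay = 8700000 / 197000000 = 0.0441624 s.
BDP = R × t_prop = 92000000000 × 0.0441624 = 4062940000 bits.

4063000000 bits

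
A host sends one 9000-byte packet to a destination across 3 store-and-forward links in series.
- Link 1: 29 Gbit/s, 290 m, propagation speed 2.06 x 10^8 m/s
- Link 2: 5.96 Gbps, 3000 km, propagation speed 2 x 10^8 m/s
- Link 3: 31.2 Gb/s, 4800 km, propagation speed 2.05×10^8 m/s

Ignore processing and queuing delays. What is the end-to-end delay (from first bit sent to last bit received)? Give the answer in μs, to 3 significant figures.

L = 9000 × 8 = 72000 bits.
Transmission delays (L/R per hop): 2.48276, 12.0805, 2.30769 μs; sum = 16.871 μs.
Propagation delays (d/s per hop): 1.40777, 15000, 23414.6 μs; sum = 38416 μs.
End-to-end = 38400 μs.

38400 μs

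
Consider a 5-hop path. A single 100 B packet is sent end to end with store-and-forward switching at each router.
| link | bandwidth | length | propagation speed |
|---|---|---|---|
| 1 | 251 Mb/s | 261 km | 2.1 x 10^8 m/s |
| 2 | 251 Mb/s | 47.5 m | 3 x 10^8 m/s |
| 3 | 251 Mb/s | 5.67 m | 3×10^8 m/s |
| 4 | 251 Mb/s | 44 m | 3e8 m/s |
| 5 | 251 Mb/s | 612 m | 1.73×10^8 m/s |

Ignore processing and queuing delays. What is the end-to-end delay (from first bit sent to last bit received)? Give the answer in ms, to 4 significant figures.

1.263 ms

L = 100 × 8 = 800 bits.
Transmission delay per hop = L/R = 800/251000000 = 0.00318725 ms; 5 hops → 0.0159363 ms.
Propagation delays (d/s per hop): 1.24286, 0.000158333, 1.89e-05, 0.000146667, 0.00353757 ms; sum = 1.24672 ms.
End-to-end = 1.263 ms.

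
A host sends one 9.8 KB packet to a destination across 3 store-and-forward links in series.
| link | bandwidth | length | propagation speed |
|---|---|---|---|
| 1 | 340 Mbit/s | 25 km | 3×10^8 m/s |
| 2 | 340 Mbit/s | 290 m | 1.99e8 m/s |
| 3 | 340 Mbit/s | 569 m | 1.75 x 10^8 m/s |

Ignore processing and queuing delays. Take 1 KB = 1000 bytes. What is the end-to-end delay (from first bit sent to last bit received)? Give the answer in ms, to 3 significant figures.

L = 78400 bits.
Transmission delay per hop = L/R = 78400/340000000 = 0.230588 ms; 3 hops → 0.691765 ms.
Propagation delays (d/s per hop): 0.0833333, 0.00145729, 0.00325143 ms; sum = 0.088042 ms.
End-to-end = 0.780 ms.

0.780 ms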